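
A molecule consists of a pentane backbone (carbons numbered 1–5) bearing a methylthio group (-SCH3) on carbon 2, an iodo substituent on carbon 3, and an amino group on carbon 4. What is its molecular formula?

Atom tally by fragment:
  CH3 → C:1 H:3
  CH(SCH3) → C:2 H:4 S:1
  CH(I) → C:1 H:1 I:1
  CH(NH2) → C:1 H:3 N:1
  CH3 → C:1 H:3
Element totals:
  C: 6
  H: 14
  I: 1
  N: 1
  S: 1

C6H14INS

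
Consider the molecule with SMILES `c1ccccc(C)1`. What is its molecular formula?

C7H8

Atom tally by fragment:
  benzene ring core → C:6 H:6
  (− 1 ring H displaced by substituents)
  + CH3 → C:1 H:3
Element totals:
  C: 7
  H: 8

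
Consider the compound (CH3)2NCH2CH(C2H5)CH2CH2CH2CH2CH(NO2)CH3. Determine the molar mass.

Element totals:
  C: 12
  H: 26
  N: 2
  O: 2
Molecular formula: C12H26N2O2.
  M = 12(12.011) + 26(1.008) + 2(14.007) + 2(15.999)
    = 144.132 + 26.208 + 28.014 + 31.998 = 230.352

230.35 g/mol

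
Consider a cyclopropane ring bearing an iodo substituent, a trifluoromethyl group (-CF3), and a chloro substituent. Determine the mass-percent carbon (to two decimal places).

Atom tally by fragment:
  cyclopropane ring core → C:3 H:6
  (− 3 ring H displaced by substituents)
  + I → I:1
  + CF3 → C:1 F:3
  + Cl → Cl:1
Element totals:
  C: 4
  H: 3
  Cl: 1
  F: 3
  I: 1
Molecular formula: C4H3ClF3I.
Molar mass = 270.416 g/mol.
Mass from C: 4 × 12.011 = 48.044 g/mol.
%C = 48.044 / 270.416 × 100 = 17.77%.

17.77%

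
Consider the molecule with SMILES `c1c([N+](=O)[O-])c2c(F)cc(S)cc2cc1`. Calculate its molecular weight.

Atom tally by fragment:
  naphthalene ring system core → C:10 H:8
  (− 3 ring H displaced by substituents)
  + NO2 → N:1 O:2
  + F → F:1
  + SH → S:1 H:1
Element totals:
  C: 10
  H: 6
  F: 1
  N: 1
  O: 2
  S: 1
Molecular formula: C10H6FNO2S.
  M = 10(12.011) + 6(1.008) + 18.998 + 14.007 + 2(15.999) + 32.06
    = 120.110 + 6.048 + 18.998 + 14.007 + 31.998 + 32.060 = 223.221

223.22 g/mol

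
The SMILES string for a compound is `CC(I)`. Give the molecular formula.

Atom tally by fragment:
  CH3 → C:1 H:3
  CH2I → C:1 H:2 I:1
Element totals:
  C: 2
  H: 5
  I: 1

C2H5I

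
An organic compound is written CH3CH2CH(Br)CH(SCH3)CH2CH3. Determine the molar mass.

211.16 g/mol

Atom tally by fragment:
  CH3 → C:1 H:3
  CH2 → C:1 H:2
  CH(Br) → C:1 H:1 Br:1
  CH(SCH3) → C:2 H:4 S:1
  CH2 → C:1 H:2
  CH3 → C:1 H:3
Element totals:
  C: 7
  H: 15
  Br: 1
  S: 1
Molecular formula: C7H15BrS.
  M = 7(12.011) + 15(1.008) + 79.904 + 32.06
    = 84.077 + 15.120 + 79.904 + 32.060 = 211.161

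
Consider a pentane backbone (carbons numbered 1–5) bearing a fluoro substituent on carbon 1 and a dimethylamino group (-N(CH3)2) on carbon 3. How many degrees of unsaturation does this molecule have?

Atom tally by fragment:
  FCH2 → C:1 H:2 F:1
  CH2 → C:1 H:2
  CH(N(CH3)2) → C:3 H:7 N:1
  CH2 → C:1 H:2
  CH3 → C:1 H:3
Element totals:
  C: 7
  H: 16
  F: 1
  N: 1
Molecular formula: C7H16FN.
DoU = (2C + 2 + N − H − X) / 2 = (2·7 + 2 + 1 − 16 − 1) / 2 = 0.

0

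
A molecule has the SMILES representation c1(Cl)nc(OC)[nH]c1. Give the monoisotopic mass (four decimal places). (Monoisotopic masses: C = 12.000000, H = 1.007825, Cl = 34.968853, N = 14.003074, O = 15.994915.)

132.0090

Atom tally by fragment:
  imidazole ring core → C:3 H:4 N:2
  (− 2 ring H displaced by substituents)
  + Cl → Cl:1
  + OCH3 → C:1 H:3 O:1
Element totals:
  C: 4
  H: 5
  Cl: 1
  N: 2
  O: 1
Molecular formula: C4H5ClN2O.
  M = 4(12.0) + 5(1.007825) + 34.968853 + 2(14.003074) + 15.994915
    = 48.000000 + 5.039125 + 34.968853 + 28.006148 + 15.994915 = 132.009041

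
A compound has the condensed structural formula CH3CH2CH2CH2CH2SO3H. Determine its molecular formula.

C5H12O3S

Atom tally by fragment:
  CH3 → C:1 H:3
  CH2 → C:1 H:2
  CH2 → C:1 H:2
  CH2 → C:1 H:2
  CH2SO3H → C:1 H:3 S:1 O:3
Element totals:
  C: 5
  H: 12
  O: 3
  S: 1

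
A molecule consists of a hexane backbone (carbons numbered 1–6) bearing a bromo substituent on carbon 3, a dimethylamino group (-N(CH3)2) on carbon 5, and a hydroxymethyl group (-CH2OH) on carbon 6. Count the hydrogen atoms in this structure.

Atom tally by fragment:
  CH3 → C:1 H:3
  CH2 → C:1 H:2
  CH(Br) → C:1 H:1 Br:1
  CH2 → C:1 H:2
  CH(N(CH3)2) → C:3 H:7 N:1
  CH2CH2OH → C:2 H:5 O:1
Element totals:
  C: 9
  H: 20
  Br: 1
  N: 1
  O: 1

20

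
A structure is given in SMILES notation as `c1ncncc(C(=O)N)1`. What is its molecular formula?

Atom tally by fragment:
  pyrimidine ring core → C:4 H:4 N:2
  (− 1 ring H displaced by substituents)
  + CONH2 → C:1 H:2 O:1 N:1
Element totals:
  C: 5
  H: 5
  N: 3
  O: 1

C5H5N3O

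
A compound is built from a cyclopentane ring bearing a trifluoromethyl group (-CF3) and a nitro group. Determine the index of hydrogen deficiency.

Atom tally by fragment:
  cyclopentane ring core → C:5 H:10
  (− 2 ring H displaced by substituents)
  + CF3 → C:1 F:3
  + NO2 → N:1 O:2
Element totals:
  C: 6
  H: 8
  F: 3
  N: 1
  O: 2
Molecular formula: C6H8F3NO2.
DoU = (2C + 2 + N − H − X) / 2 = (2·6 + 2 + 1 − 8 − 3) / 2 = 2.

2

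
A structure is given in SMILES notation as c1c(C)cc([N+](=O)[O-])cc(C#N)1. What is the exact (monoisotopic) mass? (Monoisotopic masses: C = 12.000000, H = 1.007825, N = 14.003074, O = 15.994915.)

Atom tally by fragment:
  benzene ring core → C:6 H:6
  (− 3 ring H displaced by substituents)
  + CH3 → C:1 H:3
  + NO2 → N:1 O:2
  + CN → C:1 N:1
Element totals:
  C: 8
  H: 6
  N: 2
  O: 2
Molecular formula: C8H6N2O2.
  M = 8(12.0) + 6(1.007825) + 2(14.003074) + 2(15.994915)
    = 96.000000 + 6.046950 + 28.006148 + 31.989830 = 162.042928

162.0429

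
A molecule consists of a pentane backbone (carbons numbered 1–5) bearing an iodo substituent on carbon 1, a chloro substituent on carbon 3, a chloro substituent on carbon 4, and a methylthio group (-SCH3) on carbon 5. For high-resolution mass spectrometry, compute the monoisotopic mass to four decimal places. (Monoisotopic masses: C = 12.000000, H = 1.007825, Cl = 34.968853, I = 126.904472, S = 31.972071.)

Atom tally by fragment:
  ICH2 → C:1 H:2 I:1
  CH2 → C:1 H:2
  CH(Cl) → C:1 H:1 Cl:1
  CH(Cl) → C:1 H:1 Cl:1
  CH2SCH3 → C:2 H:5 S:1
Element totals:
  C: 6
  H: 11
  Cl: 2
  I: 1
  S: 1
Molecular formula: C6H11Cl2IS.
  M = 6(12.0) + 11(1.007825) + 2(34.968853) + 126.904472 + 31.972071
    = 72.000000 + 11.086075 + 69.937706 + 126.904472 + 31.972071 = 311.900324

311.9003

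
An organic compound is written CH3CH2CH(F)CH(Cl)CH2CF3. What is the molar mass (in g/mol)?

Atom tally by fragment:
  CH3 → C:1 H:3
  CH2 → C:1 H:2
  CH(F) → C:1 H:1 F:1
  CH(Cl) → C:1 H:1 Cl:1
  CH2CF3 → C:2 H:2 F:3
Element totals:
  C: 6
  H: 9
  Cl: 1
  F: 4
Molecular formula: C6H9ClF4.
  M = 6(12.011) + 9(1.008) + 35.45 + 4(18.998)
    = 72.066 + 9.072 + 35.450 + 75.992 = 192.580

192.58 g/mol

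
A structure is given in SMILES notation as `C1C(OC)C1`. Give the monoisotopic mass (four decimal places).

Atom tally by fragment:
  cyclopropane ring core → C:3 H:6
  (− 1 ring H displaced by substituents)
  + OCH3 → C:1 H:3 O:1
Element totals:
  C: 4
  H: 8
  O: 1
Molecular formula: C4H8O.
  M = 4(12.0) + 8(1.007825) + 15.994915
    = 48.000000 + 8.062600 + 15.994915 = 72.057515

72.0575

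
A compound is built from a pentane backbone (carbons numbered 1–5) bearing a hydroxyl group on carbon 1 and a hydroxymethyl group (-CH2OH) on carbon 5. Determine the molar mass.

Atom tally by fragment:
  HOCH2 → C:1 H:3 O:1
  CH2 → C:1 H:2
  CH2 → C:1 H:2
  CH2 → C:1 H:2
  CH2CH2OH → C:2 H:5 O:1
Element totals:
  C: 6
  H: 14
  O: 2
Molecular formula: C6H14O2.
  M = 6(12.011) + 14(1.008) + 2(15.999)
    = 72.066 + 14.112 + 31.998 = 118.176

118.18 g/mol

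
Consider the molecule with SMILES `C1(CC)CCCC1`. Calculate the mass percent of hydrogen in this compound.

Atom tally by fragment:
  cyclopentane ring core → C:5 H:10
  (− 1 ring H displaced by substituents)
  + C2H5 → C:2 H:5
Element totals:
  C: 7
  H: 14
Molecular formula: C7H14.
Molar mass = 98.189 g/mol.
Mass from H: 14 × 1.008 = 14.112 g/mol.
%H = 14.112 / 98.189 × 100 = 14.37%.

14.37%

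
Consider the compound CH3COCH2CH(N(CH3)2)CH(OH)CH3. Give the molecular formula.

Element totals:
  C: 8
  H: 17
  N: 1
  O: 2

C8H17NO2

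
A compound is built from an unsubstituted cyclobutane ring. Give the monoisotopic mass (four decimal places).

56.0626

Atom tally by fragment:
  cyclobutane ring core → C:4 H:8
Element totals:
  C: 4
  H: 8
Molecular formula: C4H8.
  M = 4(12.0) + 8(1.007825)
    = 48.000000 + 8.062600 = 56.062600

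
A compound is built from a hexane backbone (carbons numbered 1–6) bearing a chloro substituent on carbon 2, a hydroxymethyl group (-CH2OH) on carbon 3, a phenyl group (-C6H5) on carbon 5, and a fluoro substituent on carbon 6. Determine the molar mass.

244.73 g/mol

Atom tally by fragment:
  CH3 → C:1 H:3
  CH(Cl) → C:1 H:1 Cl:1
  CH(CH2OH) → C:2 H:4 O:1
  CH2 → C:1 H:2
  CH(C6H5) → C:7 H:6
  CH2F → C:1 H:2 F:1
Element totals:
  C: 13
  H: 18
  Cl: 1
  F: 1
  O: 1
Molecular formula: C13H18ClFO.
  M = 13(12.011) + 18(1.008) + 35.45 + 18.998 + 15.999
    = 156.143 + 18.144 + 35.450 + 18.998 + 15.999 = 244.734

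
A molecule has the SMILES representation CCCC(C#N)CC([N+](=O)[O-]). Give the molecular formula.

Atom tally by fragment:
  CH3 → C:1 H:3
  CH2 → C:1 H:2
  CH2 → C:1 H:2
  CH(CN) → C:2 H:1 N:1
  CH2 → C:1 H:2
  CH2NO2 → C:1 H:2 N:1 O:2
Element totals:
  C: 7
  H: 12
  N: 2
  O: 2

C7H12N2O2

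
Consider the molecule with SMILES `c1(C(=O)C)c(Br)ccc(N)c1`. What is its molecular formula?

Atom tally by fragment:
  benzene ring core → C:6 H:6
  (− 3 ring H displaced by substituents)
  + COCH3 → C:2 H:3 O:1
  + Br → Br:1
  + NH2 → N:1 H:2
Element totals:
  C: 8
  H: 8
  Br: 1
  N: 1
  O: 1

C8H8BrNO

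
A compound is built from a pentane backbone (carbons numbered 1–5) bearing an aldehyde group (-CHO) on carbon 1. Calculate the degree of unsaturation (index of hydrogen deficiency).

Atom tally by fragment:
  OHCCH2 → C:2 H:3 O:1
  CH2 → C:1 H:2
  CH2 → C:1 H:2
  CH2 → C:1 H:2
  CH3 → C:1 H:3
Element totals:
  C: 6
  H: 12
  O: 1
Molecular formula: C6H12O.
DoU = (2C + 2 + N − H − X) / 2 = (2·6 + 2 + 0 − 12 − 0) / 2 = 1.

1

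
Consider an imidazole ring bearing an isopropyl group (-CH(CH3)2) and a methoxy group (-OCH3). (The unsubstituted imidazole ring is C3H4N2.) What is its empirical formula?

C7H12N2O

Atom tally by fragment:
  imidazole ring core → C:3 H:4 N:2
  (− 2 ring H displaced by substituents)
  + CH(CH3)2 → C:3 H:7
  + OCH3 → C:1 H:3 O:1
Element totals:
  C: 7
  H: 12
  N: 2
  O: 1
Molecular formula: C7H12N2O.
gcd of subscripts (7, 12, 2, 1) = 1, so the empirical formula equals the molecular formula.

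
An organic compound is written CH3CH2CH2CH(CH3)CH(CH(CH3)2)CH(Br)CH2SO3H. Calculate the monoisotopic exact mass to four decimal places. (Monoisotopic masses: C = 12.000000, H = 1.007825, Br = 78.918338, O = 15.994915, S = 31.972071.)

314.0551

Element totals:
  C: 11
  H: 23
  Br: 1
  O: 3
  S: 1
Molecular formula: C11H23BrO3S.
  M = 11(12.0) + 23(1.007825) + 78.918338 + 3(15.994915) + 31.972071
    = 132.000000 + 23.179975 + 78.918338 + 47.984745 + 31.972071 = 314.055129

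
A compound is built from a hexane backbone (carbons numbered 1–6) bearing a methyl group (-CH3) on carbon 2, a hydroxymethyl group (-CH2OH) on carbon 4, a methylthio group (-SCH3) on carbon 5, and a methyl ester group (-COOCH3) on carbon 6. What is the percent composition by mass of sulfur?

Atom tally by fragment:
  CH3 → C:1 H:3
  CH(CH3) → C:2 H:4
  CH2 → C:1 H:2
  CH(CH2OH) → C:2 H:4 O:1
  CH(SCH3) → C:2 H:4 S:1
  CH2COOCH3 → C:3 H:5 O:2
Element totals:
  C: 11
  H: 22
  O: 3
  S: 1
Molecular formula: C11H22O3S.
Molar mass = 234.354 g/mol.
Mass from S: 1 × 32.06 = 32.060 g/mol.
%S = 32.060 / 234.354 × 100 = 13.68%.

13.68%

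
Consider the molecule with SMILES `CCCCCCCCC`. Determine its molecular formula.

C9H20

Atom tally by fragment:
  CH3 → C:1 H:3
  CH2 → C:1 H:2
  CH2 → C:1 H:2
  CH2 → C:1 H:2
  CH2 → C:1 H:2
  CH2 → C:1 H:2
  CH2 → C:1 H:2
  CH2 → C:1 H:2
  CH3 → C:1 H:3
Element totals:
  C: 9
  H: 20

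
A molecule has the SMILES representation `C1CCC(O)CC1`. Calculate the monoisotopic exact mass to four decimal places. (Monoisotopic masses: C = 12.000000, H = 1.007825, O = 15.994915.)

100.0888

Atom tally by fragment:
  cyclohexane ring core → C:6 H:12
  (− 1 ring H displaced by substituents)
  + OH → O:1 H:1
Element totals:
  C: 6
  H: 12
  O: 1
Molecular formula: C6H12O.
  M = 6(12.0) + 12(1.007825) + 15.994915
    = 72.000000 + 12.093900 + 15.994915 = 100.088815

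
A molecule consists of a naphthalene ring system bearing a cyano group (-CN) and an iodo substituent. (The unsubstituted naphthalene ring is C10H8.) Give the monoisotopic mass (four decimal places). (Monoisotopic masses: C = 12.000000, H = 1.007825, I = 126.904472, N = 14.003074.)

Atom tally by fragment:
  naphthalene ring system core → C:10 H:8
  (− 2 ring H displaced by substituents)
  + CN → C:1 N:1
  + I → I:1
Element totals:
  C: 11
  H: 6
  I: 1
  N: 1
Molecular formula: C11H6IN.
  M = 11(12.0) + 6(1.007825) + 126.904472 + 14.003074
    = 132.000000 + 6.046950 + 126.904472 + 14.003074 = 278.954496

278.9545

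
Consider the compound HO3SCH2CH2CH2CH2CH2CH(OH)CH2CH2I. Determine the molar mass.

Atom tally by fragment:
  HO3SCH2 → C:1 H:3 S:1 O:3
  CH2 → C:1 H:2
  CH2 → C:1 H:2
  CH2 → C:1 H:2
  CH2 → C:1 H:2
  CH(OH) → C:1 H:2 O:1
  CH2 → C:1 H:2
  CH2I → C:1 H:2 I:1
Element totals:
  C: 8
  H: 17
  I: 1
  O: 4
  S: 1
Molecular formula: C8H17IO4S.
  M = 8(12.011) + 17(1.008) + 126.904 + 4(15.999) + 32.06
    = 96.088 + 17.136 + 126.904 + 63.996 + 32.060 = 336.184

336.18 g/mol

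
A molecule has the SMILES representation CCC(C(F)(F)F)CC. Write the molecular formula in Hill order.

C6H11F3

Atom tally by fragment:
  CH3 → C:1 H:3
  CH2 → C:1 H:2
  CH(CF3) → C:2 H:1 F:3
  CH2 → C:1 H:2
  CH3 → C:1 H:3
Element totals:
  C: 6
  H: 11
  F: 3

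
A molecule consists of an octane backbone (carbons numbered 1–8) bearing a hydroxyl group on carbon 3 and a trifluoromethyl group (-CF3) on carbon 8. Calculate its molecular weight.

Atom tally by fragment:
  CH3 → C:1 H:3
  CH2 → C:1 H:2
  CH(OH) → C:1 H:2 O:1
  CH2 → C:1 H:2
  CH2 → C:1 H:2
  CH2 → C:1 H:2
  CH2 → C:1 H:2
  CH2CF3 → C:2 H:2 F:3
Element totals:
  C: 9
  H: 17
  F: 3
  O: 1
Molecular formula: C9H17F3O.
  M = 9(12.011) + 17(1.008) + 3(18.998) + 15.999
    = 108.099 + 17.136 + 56.994 + 15.999 = 198.228

198.23 g/mol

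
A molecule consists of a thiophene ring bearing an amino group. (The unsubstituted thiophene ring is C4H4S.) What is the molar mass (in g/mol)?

Atom tally by fragment:
  thiophene ring core → C:4 H:4 S:1
  (− 1 ring H displaced by substituents)
  + NH2 → N:1 H:2
Element totals:
  C: 4
  H: 5
  N: 1
  S: 1
Molecular formula: C4H5NS.
  M = 4(12.011) + 5(1.008) + 14.007 + 32.06
    = 48.044 + 5.040 + 14.007 + 32.060 = 99.151

99.15 g/mol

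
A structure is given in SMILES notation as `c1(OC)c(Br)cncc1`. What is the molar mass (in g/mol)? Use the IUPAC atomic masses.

188.02 g/mol

Atom tally by fragment:
  pyridine ring core → C:5 H:5 N:1
  (− 2 ring H displaced by substituents)
  + OCH3 → C:1 H:3 O:1
  + Br → Br:1
Element totals:
  C: 6
  H: 6
  Br: 1
  N: 1
  O: 1
Molecular formula: C6H6BrNO.
  M = 6(12.011) + 6(1.008) + 79.904 + 14.007 + 15.999
    = 72.066 + 6.048 + 79.904 + 14.007 + 15.999 = 188.024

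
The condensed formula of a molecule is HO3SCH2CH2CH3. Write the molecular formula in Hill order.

C3H8O3S

Element totals:
  C: 3
  H: 8
  O: 3
  S: 1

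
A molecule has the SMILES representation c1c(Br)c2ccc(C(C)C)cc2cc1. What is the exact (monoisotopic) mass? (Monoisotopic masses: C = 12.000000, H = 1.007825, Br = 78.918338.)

Atom tally by fragment:
  naphthalene ring system core → C:10 H:8
  (− 2 ring H displaced by substituents)
  + Br → Br:1
  + CH(CH3)2 → C:3 H:7
Element totals:
  C: 13
  H: 13
  Br: 1
Molecular formula: C13H13Br.
  M = 13(12.0) + 13(1.007825) + 78.918338
    = 156.000000 + 13.101725 + 78.918338 = 248.020063

248.0201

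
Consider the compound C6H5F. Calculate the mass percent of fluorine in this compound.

Element totals:
  C: 6
  H: 5
  F: 1
Molecular formula: C6H5F.
Molar mass = 96.104 g/mol.
Mass from F: 1 × 18.998 = 18.998 g/mol.
%F = 18.998 / 96.104 × 100 = 19.77%.

19.77%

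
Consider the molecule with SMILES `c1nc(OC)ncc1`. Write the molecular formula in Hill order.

Atom tally by fragment:
  pyrimidine ring core → C:4 H:4 N:2
  (− 1 ring H displaced by substituents)
  + OCH3 → C:1 H:3 O:1
Element totals:
  C: 5
  H: 6
  N: 2
  O: 1

C5H6N2O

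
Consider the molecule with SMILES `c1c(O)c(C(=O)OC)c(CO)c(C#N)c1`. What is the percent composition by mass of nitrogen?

6.76%

Atom tally by fragment:
  benzene ring core → C:6 H:6
  (− 4 ring H displaced by substituents)
  + OH → O:1 H:1
  + COOCH3 → C:2 H:3 O:2
  + CH2OH → C:1 H:3 O:1
  + CN → C:1 N:1
Element totals:
  C: 10
  H: 9
  N: 1
  O: 4
Molecular formula: C10H9NO4.
Molar mass = 207.185 g/mol.
Mass from N: 1 × 14.007 = 14.007 g/mol.
%N = 14.007 / 207.185 × 100 = 6.76%.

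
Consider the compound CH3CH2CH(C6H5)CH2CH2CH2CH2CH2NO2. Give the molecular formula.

C14H21NO2

Atom tally by fragment:
  CH3 → C:1 H:3
  CH2 → C:1 H:2
  CH(C6H5) → C:7 H:6
  CH2 → C:1 H:2
  CH2 → C:1 H:2
  CH2 → C:1 H:2
  CH2 → C:1 H:2
  CH2NO2 → C:1 H:2 N:1 O:2
Element totals:
  C: 14
  H: 21
  N: 1
  O: 2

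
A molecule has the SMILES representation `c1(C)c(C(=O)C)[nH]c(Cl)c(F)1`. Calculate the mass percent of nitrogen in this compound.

Atom tally by fragment:
  pyrrole ring core → C:4 H:5 N:1
  (− 4 ring H displaced by substituents)
  + CH3 → C:1 H:3
  + COCH3 → C:2 H:3 O:1
  + Cl → Cl:1
  + F → F:1
Element totals:
  C: 7
  H: 7
  Cl: 1
  F: 1
  N: 1
  O: 1
Molecular formula: C7H7ClFNO.
Molar mass = 175.587 g/mol.
Mass from N: 1 × 14.007 = 14.007 g/mol.
%N = 14.007 / 175.587 × 100 = 7.98%.

7.98%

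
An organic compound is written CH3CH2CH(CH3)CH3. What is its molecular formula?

C5H12

Atom tally by fragment:
  CH3 → C:1 H:3
  CH2 → C:1 H:2
  CH(CH3) → C:2 H:4
  CH3 → C:1 H:3
Element totals:
  C: 5
  H: 12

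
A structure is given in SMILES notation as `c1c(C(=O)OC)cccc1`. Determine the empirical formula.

Atom tally by fragment:
  benzene ring core → C:6 H:6
  (− 1 ring H displaced by substituents)
  + COOCH3 → C:2 H:3 O:2
Element totals:
  C: 8
  H: 8
  O: 2
Molecular formula: C8H8O2.
gcd of subscripts = 2; dividing each by 2:
  C: 8/2 = 4
  H: 8/2 = 4
  O: 2/2 = 1

C4H4O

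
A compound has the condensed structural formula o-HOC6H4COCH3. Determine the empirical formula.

Atom tally by fragment:
  benzene ring core → C:6 H:6
  (− 2 ring H displaced by substituents)
  + OH → O:1 H:1
  + COCH3 → C:2 H:3 O:1
Element totals:
  C: 8
  H: 8
  O: 2
Molecular formula: C8H8O2.
gcd of subscripts = 2; dividing each by 2:
  C: 8/2 = 4
  H: 8/2 = 4
  O: 2/2 = 1

C4H4O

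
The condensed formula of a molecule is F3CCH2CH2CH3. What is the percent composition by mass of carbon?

42.86%

Element totals:
  C: 4
  H: 7
  F: 3
Molecular formula: C4H7F3.
Molar mass = 112.094 g/mol.
Mass from C: 4 × 12.011 = 48.044 g/mol.
%C = 48.044 / 112.094 × 100 = 42.86%.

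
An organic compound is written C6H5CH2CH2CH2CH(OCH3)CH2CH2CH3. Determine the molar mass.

Element totals:
  C: 14
  H: 22
  O: 1
Molecular formula: C14H22O.
  M = 14(12.011) + 22(1.008) + 15.999
    = 168.154 + 22.176 + 15.999 = 206.329

206.33 g/mol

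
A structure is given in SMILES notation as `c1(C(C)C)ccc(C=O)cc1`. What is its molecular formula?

Atom tally by fragment:
  benzene ring core → C:6 H:6
  (− 2 ring H displaced by substituents)
  + CH(CH3)2 → C:3 H:7
  + CHO → C:1 H:1 O:1
Element totals:
  C: 10
  H: 12
  O: 1

C10H12O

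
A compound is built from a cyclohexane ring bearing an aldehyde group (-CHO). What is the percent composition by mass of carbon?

74.95%

Atom tally by fragment:
  cyclohexane ring core → C:6 H:12
  (− 1 ring H displaced by substituents)
  + CHO → C:1 H:1 O:1
Element totals:
  C: 7
  H: 12
  O: 1
Molecular formula: C7H12O.
Molar mass = 112.172 g/mol.
Mass from C: 7 × 12.011 = 84.077 g/mol.
%C = 84.077 / 112.172 × 100 = 74.95%.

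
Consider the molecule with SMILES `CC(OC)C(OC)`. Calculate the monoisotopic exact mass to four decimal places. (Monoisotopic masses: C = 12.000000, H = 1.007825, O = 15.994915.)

104.0837

Atom tally by fragment:
  CH3 → C:1 H:3
  CH(OCH3) → C:2 H:4 O:1
  CH2OCH3 → C:2 H:5 O:1
Element totals:
  C: 5
  H: 12
  O: 2
Molecular formula: C5H12O2.
  M = 5(12.0) + 12(1.007825) + 2(15.994915)
    = 60.000000 + 12.093900 + 31.989830 = 104.083730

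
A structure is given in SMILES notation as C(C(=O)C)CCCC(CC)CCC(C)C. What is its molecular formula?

C14H28O

Atom tally by fragment:
  CH3COCH2 → C:3 H:5 O:1
  CH2 → C:1 H:2
  CH2 → C:1 H:2
  CH2 → C:1 H:2
  CH(C2H5) → C:3 H:6
  CH2 → C:1 H:2
  CH2 → C:1 H:2
  CH(CH3) → C:2 H:4
  CH3 → C:1 H:3
Element totals:
  C: 14
  H: 28
  O: 1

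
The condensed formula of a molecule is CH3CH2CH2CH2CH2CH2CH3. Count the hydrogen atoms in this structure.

16

Element totals:
  C: 7
  H: 16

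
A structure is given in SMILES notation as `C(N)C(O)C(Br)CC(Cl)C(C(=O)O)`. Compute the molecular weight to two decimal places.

Atom tally by fragment:
  H2NCH2 → C:1 H:4 N:1
  CH(OH) → C:1 H:2 O:1
  CH(Br) → C:1 H:1 Br:1
  CH2 → C:1 H:2
  CH(Cl) → C:1 H:1 Cl:1
  CH2COOH → C:2 H:3 O:2
Element totals:
  C: 7
  H: 13
  Br: 1
  Cl: 1
  N: 1
  O: 3
Molecular formula: C7H13BrClNO3.
  M = 7(12.011) + 13(1.008) + 79.904 + 35.45 + 14.007 + 3(15.999)
    = 84.077 + 13.104 + 79.904 + 35.450 + 14.007 + 47.997 = 274.539

274.54 g/mol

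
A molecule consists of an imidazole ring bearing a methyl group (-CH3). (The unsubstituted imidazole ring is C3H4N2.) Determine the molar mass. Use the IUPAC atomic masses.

82.11 g/mol

Atom tally by fragment:
  imidazole ring core → C:3 H:4 N:2
  (− 1 ring H displaced by substituents)
  + CH3 → C:1 H:3
Element totals:
  C: 4
  H: 6
  N: 2
Molecular formula: C4H6N2.
  M = 4(12.011) + 6(1.008) + 2(14.007)
    = 48.044 + 6.048 + 28.014 = 82.106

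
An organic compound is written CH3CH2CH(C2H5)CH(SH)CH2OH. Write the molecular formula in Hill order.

Atom tally by fragment:
  CH3 → C:1 H:3
  CH2 → C:1 H:2
  CH(C2H5) → C:3 H:6
  CH(SH) → C:1 H:2 S:1
  CH2OH → C:1 H:3 O:1
Element totals:
  C: 7
  H: 16
  O: 1
  S: 1

C7H16OS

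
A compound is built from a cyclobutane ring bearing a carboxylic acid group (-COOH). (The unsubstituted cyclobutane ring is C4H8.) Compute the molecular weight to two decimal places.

100.12 g/mol

Atom tally by fragment:
  cyclobutane ring core → C:4 H:8
  (− 1 ring H displaced by substituents)
  + COOH → C:1 H:1 O:2
Element totals:
  C: 5
  H: 8
  O: 2
Molecular formula: C5H8O2.
  M = 5(12.011) + 8(1.008) + 2(15.999)
    = 60.055 + 8.064 + 31.998 = 100.117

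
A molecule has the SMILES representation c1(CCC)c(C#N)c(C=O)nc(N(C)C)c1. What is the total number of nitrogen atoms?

3

Atom tally by fragment:
  pyridine ring core → C:5 H:5 N:1
  (− 4 ring H displaced by substituents)
  + CH2CH2CH3 → C:3 H:7
  + CN → C:1 N:1
  + CHO → C:1 H:1 O:1
  + N(CH3)2 → N:1 C:2 H:6
Element totals:
  C: 12
  H: 15
  N: 3
  O: 1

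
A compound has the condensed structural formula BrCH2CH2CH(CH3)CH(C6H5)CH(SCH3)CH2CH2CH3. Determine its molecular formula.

C16H25BrS

Atom tally by fragment:
  BrCH2 → C:1 H:2 Br:1
  CH2 → C:1 H:2
  CH(CH3) → C:2 H:4
  CH(C6H5) → C:7 H:6
  CH(SCH3) → C:2 H:4 S:1
  CH2 → C:1 H:2
  CH2 → C:1 H:2
  CH3 → C:1 H:3
Element totals:
  C: 16
  H: 25
  Br: 1
  S: 1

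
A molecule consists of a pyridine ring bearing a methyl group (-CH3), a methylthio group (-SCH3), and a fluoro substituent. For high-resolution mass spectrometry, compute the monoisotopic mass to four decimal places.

157.0361

Atom tally by fragment:
  pyridine ring core → C:5 H:5 N:1
  (− 3 ring H displaced by substituents)
  + CH3 → C:1 H:3
  + SCH3 → C:1 H:3 S:1
  + F → F:1
Element totals:
  C: 7
  H: 8
  F: 1
  N: 1
  S: 1
Molecular formula: C7H8FNS.
  M = 7(12.0) + 8(1.007825) + 18.998403 + 14.003074 + 31.972071
    = 84.000000 + 8.062600 + 18.998403 + 14.003074 + 31.972071 = 157.036148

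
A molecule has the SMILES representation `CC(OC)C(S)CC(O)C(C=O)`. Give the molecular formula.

Atom tally by fragment:
  CH3 → C:1 H:3
  CH(OCH3) → C:2 H:4 O:1
  CH(SH) → C:1 H:2 S:1
  CH2 → C:1 H:2
  CH(OH) → C:1 H:2 O:1
  CH2CHO → C:2 H:3 O:1
Element totals:
  C: 8
  H: 16
  O: 3
  S: 1

C8H16O3S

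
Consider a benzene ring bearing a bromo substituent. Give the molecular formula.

C6H5Br

Atom tally by fragment:
  benzene ring core → C:6 H:6
  (− 1 ring H displaced by substituents)
  + Br → Br:1
Element totals:
  C: 6
  H: 5
  Br: 1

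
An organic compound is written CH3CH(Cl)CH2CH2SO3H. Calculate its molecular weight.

172.62 g/mol

Element totals:
  C: 4
  H: 9
  Cl: 1
  O: 3
  S: 1
Molecular formula: C4H9ClO3S.
  M = 4(12.011) + 9(1.008) + 35.45 + 3(15.999) + 32.06
    = 48.044 + 9.072 + 35.450 + 47.997 + 32.060 = 172.623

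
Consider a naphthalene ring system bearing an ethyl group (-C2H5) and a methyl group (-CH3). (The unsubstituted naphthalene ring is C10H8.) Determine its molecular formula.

C13H14

Atom tally by fragment:
  naphthalene ring system core → C:10 H:8
  (− 2 ring H displaced by substituents)
  + C2H5 → C:2 H:5
  + CH3 → C:1 H:3
Element totals:
  C: 13
  H: 14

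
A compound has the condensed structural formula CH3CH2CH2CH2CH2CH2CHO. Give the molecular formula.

C7H14O

Atom tally by fragment:
  CH3 → C:1 H:3
  CH2 → C:1 H:2
  CH2 → C:1 H:2
  CH2 → C:1 H:2
  CH2 → C:1 H:2
  CH2CHO → C:2 H:3 O:1
Element totals:
  C: 7
  H: 14
  O: 1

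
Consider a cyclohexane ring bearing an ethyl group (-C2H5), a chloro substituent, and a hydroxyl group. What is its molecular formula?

Atom tally by fragment:
  cyclohexane ring core → C:6 H:12
  (− 3 ring H displaced by substituents)
  + C2H5 → C:2 H:5
  + Cl → Cl:1
  + OH → O:1 H:1
Element totals:
  C: 8
  H: 15
  Cl: 1
  O: 1

C8H15ClO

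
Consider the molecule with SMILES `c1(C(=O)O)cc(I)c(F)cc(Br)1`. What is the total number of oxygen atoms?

Atom tally by fragment:
  benzene ring core → C:6 H:6
  (− 4 ring H displaced by substituents)
  + COOH → C:1 H:1 O:2
  + I → I:1
  + F → F:1
  + Br → Br:1
Element totals:
  C: 7
  H: 3
  Br: 1
  F: 1
  I: 1
  O: 2

2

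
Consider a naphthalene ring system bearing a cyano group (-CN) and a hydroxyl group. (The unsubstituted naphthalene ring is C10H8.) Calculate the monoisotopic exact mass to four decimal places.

169.0528

Atom tally by fragment:
  naphthalene ring system core → C:10 H:8
  (− 2 ring H displaced by substituents)
  + CN → C:1 N:1
  + OH → O:1 H:1
Element totals:
  C: 11
  H: 7
  N: 1
  O: 1
Molecular formula: C11H7NO.
  M = 11(12.0) + 7(1.007825) + 14.003074 + 15.994915
    = 132.000000 + 7.054775 + 14.003074 + 15.994915 = 169.052764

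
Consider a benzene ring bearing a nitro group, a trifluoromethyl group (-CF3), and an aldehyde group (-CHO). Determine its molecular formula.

Atom tally by fragment:
  benzene ring core → C:6 H:6
  (− 3 ring H displaced by substituents)
  + NO2 → N:1 O:2
  + CF3 → C:1 F:3
  + CHO → C:1 H:1 O:1
Element totals:
  C: 8
  H: 4
  F: 3
  N: 1
  O: 3

C8H4F3NO3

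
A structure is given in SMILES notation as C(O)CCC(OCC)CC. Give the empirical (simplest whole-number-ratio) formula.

Atom tally by fragment:
  HOCH2 → C:1 H:3 O:1
  CH2 → C:1 H:2
  CH2 → C:1 H:2
  CH(OC2H5) → C:3 H:6 O:1
  CH2 → C:1 H:2
  CH3 → C:1 H:3
Element totals:
  C: 8
  H: 18
  O: 2
Molecular formula: C8H18O2.
gcd of subscripts = 2; dividing each by 2:
  C: 8/2 = 4
  H: 18/2 = 9
  O: 2/2 = 1

C4H9O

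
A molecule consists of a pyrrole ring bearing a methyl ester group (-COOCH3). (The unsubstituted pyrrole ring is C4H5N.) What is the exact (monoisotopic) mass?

Atom tally by fragment:
  pyrrole ring core → C:4 H:5 N:1
  (− 1 ring H displaced by substituents)
  + COOCH3 → C:2 H:3 O:2
Element totals:
  C: 6
  H: 7
  N: 1
  O: 2
Molecular formula: C6H7NO2.
  M = 6(12.0) + 7(1.007825) + 14.003074 + 2(15.994915)
    = 72.000000 + 7.054775 + 14.003074 + 31.989830 = 125.047679

125.0477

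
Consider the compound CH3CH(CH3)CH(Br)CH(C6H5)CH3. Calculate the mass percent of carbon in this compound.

Element totals:
  C: 12
  H: 17
  Br: 1
Molecular formula: C12H17Br.
Molar mass = 241.172 g/mol.
Mass from C: 12 × 12.011 = 144.132 g/mol.
%C = 144.132 / 241.172 × 100 = 59.76%.

59.76%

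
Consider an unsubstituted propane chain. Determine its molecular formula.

C3H8

Atom tally by fragment:
  CH3 → C:1 H:3
  CH2 → C:1 H:2
  CH3 → C:1 H:3
Element totals:
  C: 3
  H: 8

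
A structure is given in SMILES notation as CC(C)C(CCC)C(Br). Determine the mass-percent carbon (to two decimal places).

49.75%

Atom tally by fragment:
  CH3 → C:1 H:3
  CH(CH3) → C:2 H:4
  CH(CH2CH2CH3) → C:4 H:8
  CH2Br → C:1 H:2 Br:1
Element totals:
  C: 8
  H: 17
  Br: 1
Molecular formula: C8H17Br.
Molar mass = 193.128 g/mol.
Mass from C: 8 × 12.011 = 96.088 g/mol.
%C = 96.088 / 193.128 × 100 = 49.75%.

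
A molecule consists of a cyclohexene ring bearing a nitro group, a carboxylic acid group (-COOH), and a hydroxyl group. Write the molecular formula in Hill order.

Atom tally by fragment:
  cyclohexene ring core → C:6 H:10
  (− 3 ring H displaced by substituents)
  + NO2 → N:1 O:2
  + COOH → C:1 H:1 O:2
  + OH → O:1 H:1
Element totals:
  C: 7
  H: 9
  N: 1
  O: 5

C7H9NO5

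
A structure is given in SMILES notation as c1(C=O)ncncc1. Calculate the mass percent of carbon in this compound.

55.56%

Atom tally by fragment:
  pyrimidine ring core → C:4 H:4 N:2
  (− 1 ring H displaced by substituents)
  + CHO → C:1 H:1 O:1
Element totals:
  C: 5
  H: 4
  N: 2
  O: 1
Molecular formula: C5H4N2O.
Molar mass = 108.100 g/mol.
Mass from C: 5 × 12.011 = 60.055 g/mol.
%C = 60.055 / 108.100 × 100 = 55.56%.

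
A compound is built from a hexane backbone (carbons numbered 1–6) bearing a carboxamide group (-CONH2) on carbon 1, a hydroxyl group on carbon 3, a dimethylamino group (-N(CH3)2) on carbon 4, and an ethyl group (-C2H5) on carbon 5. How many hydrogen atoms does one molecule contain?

24

Atom tally by fragment:
  H2NOCCH2 → C:2 H:4 O:1 N:1
  CH2 → C:1 H:2
  CH(OH) → C:1 H:2 O:1
  CH(N(CH3)2) → C:3 H:7 N:1
  CH(C2H5) → C:3 H:6
  CH3 → C:1 H:3
Element totals:
  C: 11
  H: 24
  N: 2
  O: 2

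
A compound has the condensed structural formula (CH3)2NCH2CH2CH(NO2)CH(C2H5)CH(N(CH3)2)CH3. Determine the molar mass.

245.37 g/mol

Element totals:
  C: 12
  H: 27
  N: 3
  O: 2
Molecular formula: C12H27N3O2.
  M = 12(12.011) + 27(1.008) + 3(14.007) + 2(15.999)
    = 144.132 + 27.216 + 42.021 + 31.998 = 245.367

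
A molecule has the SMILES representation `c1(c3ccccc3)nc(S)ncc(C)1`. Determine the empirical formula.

C11H10N2S

Atom tally by fragment:
  pyrimidine ring core → C:4 H:4 N:2
  (− 3 ring H displaced by substituents)
  + C6H5 → C:6 H:5
  + SH → S:1 H:1
  + CH3 → C:1 H:3
Element totals:
  C: 11
  H: 10
  N: 2
  S: 1
Molecular formula: C11H10N2S.
gcd of subscripts (11, 10, 2, 1) = 1, so the empirical formula equals the molecular formula.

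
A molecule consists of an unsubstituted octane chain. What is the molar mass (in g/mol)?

Atom tally by fragment:
  CH3 → C:1 H:3
  CH2 → C:1 H:2
  CH2 → C:1 H:2
  CH2 → C:1 H:2
  CH2 → C:1 H:2
  CH2 → C:1 H:2
  CH2 → C:1 H:2
  CH3 → C:1 H:3
Element totals:
  C: 8
  H: 18
Molecular formula: C8H18.
  M = 8(12.011) + 18(1.008)
    = 96.088 + 18.144 = 114.232

114.23 g/mol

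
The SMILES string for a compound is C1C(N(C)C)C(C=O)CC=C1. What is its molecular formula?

C9H15NO

Atom tally by fragment:
  cyclohexene ring core → C:6 H:10
  (− 2 ring H displaced by substituents)
  + N(CH3)2 → N:1 C:2 H:6
  + CHO → C:1 H:1 O:1
Element totals:
  C: 9
  H: 15
  N: 1
  O: 1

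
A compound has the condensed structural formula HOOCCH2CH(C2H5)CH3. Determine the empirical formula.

Atom tally by fragment:
  HOOCCH2 → C:2 H:3 O:2
  CH(C2H5) → C:3 H:6
  CH3 → C:1 H:3
Element totals:
  C: 6
  H: 12
  O: 2
Molecular formula: C6H12O2.
gcd of subscripts = 2; dividing each by 2:
  C: 6/2 = 3
  H: 12/2 = 6
  O: 2/2 = 1

C3H6O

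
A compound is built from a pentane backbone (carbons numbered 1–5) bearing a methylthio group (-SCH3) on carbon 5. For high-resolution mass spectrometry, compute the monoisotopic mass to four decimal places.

Atom tally by fragment:
  CH3 → C:1 H:3
  CH2 → C:1 H:2
  CH2 → C:1 H:2
  CH2 → C:1 H:2
  CH2SCH3 → C:2 H:5 S:1
Element totals:
  C: 6
  H: 14
  S: 1
Molecular formula: C6H14S.
  M = 6(12.0) + 14(1.007825) + 31.972071
    = 72.000000 + 14.109550 + 31.972071 = 118.081621

118.0816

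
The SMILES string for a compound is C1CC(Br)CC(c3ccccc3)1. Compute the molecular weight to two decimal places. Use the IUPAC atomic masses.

Atom tally by fragment:
  cyclopentane ring core → C:5 H:10
  (− 2 ring H displaced by substituents)
  + Br → Br:1
  + C6H5 → C:6 H:5
Element totals:
  C: 11
  H: 13
  Br: 1
Molecular formula: C11H13Br.
  M = 11(12.011) + 13(1.008) + 79.904
    = 132.121 + 13.104 + 79.904 = 225.129

225.13 g/mol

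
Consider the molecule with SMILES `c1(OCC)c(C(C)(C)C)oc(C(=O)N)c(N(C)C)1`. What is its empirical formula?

C13H22N2O3

Atom tally by fragment:
  furan ring core → C:4 H:4 O:1
  (− 4 ring H displaced by substituents)
  + OC2H5 → C:2 H:5 O:1
  + C(CH3)3 → C:4 H:9
  + CONH2 → C:1 H:2 O:1 N:1
  + N(CH3)2 → N:1 C:2 H:6
Element totals:
  C: 13
  H: 22
  N: 2
  O: 3
Molecular formula: C13H22N2O3.
gcd of subscripts (13, 22, 2, 3) = 1, so the empirical formula equals the molecular formula.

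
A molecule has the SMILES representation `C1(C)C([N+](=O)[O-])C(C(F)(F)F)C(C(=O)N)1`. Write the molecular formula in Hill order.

Atom tally by fragment:
  cyclobutane ring core → C:4 H:8
  (− 4 ring H displaced by substituents)
  + CH3 → C:1 H:3
  + NO2 → N:1 O:2
  + CF3 → C:1 F:3
  + CONH2 → C:1 H:2 O:1 N:1
Element totals:
  C: 7
  H: 9
  F: 3
  N: 2
  O: 3

C7H9F3N2O3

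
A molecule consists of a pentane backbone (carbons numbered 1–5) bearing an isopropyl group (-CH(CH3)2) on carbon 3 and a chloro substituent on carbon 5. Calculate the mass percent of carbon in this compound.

64.63%

Atom tally by fragment:
  CH3 → C:1 H:3
  CH2 → C:1 H:2
  CH(CH(CH3)2) → C:4 H:8
  CH2 → C:1 H:2
  CH2Cl → C:1 H:2 Cl:1
Element totals:
  C: 8
  H: 17
  Cl: 1
Molecular formula: C8H17Cl.
Molar mass = 148.674 g/mol.
Mass from C: 8 × 12.011 = 96.088 g/mol.
%C = 96.088 / 148.674 × 100 = 64.63%.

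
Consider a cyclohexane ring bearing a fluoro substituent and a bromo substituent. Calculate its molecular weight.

181.05 g/mol

Atom tally by fragment:
  cyclohexane ring core → C:6 H:12
  (− 2 ring H displaced by substituents)
  + F → F:1
  + Br → Br:1
Element totals:
  C: 6
  H: 10
  Br: 1
  F: 1
Molecular formula: C6H10BrF.
  M = 6(12.011) + 10(1.008) + 79.904 + 18.998
    = 72.066 + 10.080 + 79.904 + 18.998 = 181.048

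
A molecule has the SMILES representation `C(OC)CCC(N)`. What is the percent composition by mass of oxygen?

Atom tally by fragment:
  CH3OCH2 → C:2 H:5 O:1
  CH2 → C:1 H:2
  CH2 → C:1 H:2
  CH2NH2 → C:1 H:4 N:1
Element totals:
  C: 5
  H: 13
  N: 1
  O: 1
Molecular formula: C5H13NO.
Molar mass = 103.165 g/mol.
Mass from O: 1 × 15.999 = 15.999 g/mol.
%O = 15.999 / 103.165 × 100 = 15.51%.

15.51%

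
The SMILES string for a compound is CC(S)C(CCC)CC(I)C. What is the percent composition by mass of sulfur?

11.20%

Atom tally by fragment:
  CH3 → C:1 H:3
  CH(SH) → C:1 H:2 S:1
  CH(CH2CH2CH3) → C:4 H:8
  CH2 → C:1 H:2
  CH(I) → C:1 H:1 I:1
  CH3 → C:1 H:3
Element totals:
  C: 9
  H: 19
  I: 1
  S: 1
Molecular formula: C9H19IS.
Molar mass = 286.215 g/mol.
Mass from S: 1 × 32.06 = 32.060 g/mol.
%S = 32.060 / 286.215 × 100 = 11.20%.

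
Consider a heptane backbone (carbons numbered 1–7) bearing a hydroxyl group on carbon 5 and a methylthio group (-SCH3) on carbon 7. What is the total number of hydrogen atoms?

Atom tally by fragment:
  CH3 → C:1 H:3
  CH2 → C:1 H:2
  CH2 → C:1 H:2
  CH2 → C:1 H:2
  CH(OH) → C:1 H:2 O:1
  CH2 → C:1 H:2
  CH2SCH3 → C:2 H:5 S:1
Element totals:
  C: 8
  H: 18
  O: 1
  S: 1

18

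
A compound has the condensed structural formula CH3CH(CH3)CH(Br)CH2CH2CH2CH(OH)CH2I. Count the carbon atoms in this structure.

9

Atom tally by fragment:
  CH3 → C:1 H:3
  CH(CH3) → C:2 H:4
  CH(Br) → C:1 H:1 Br:1
  CH2 → C:1 H:2
  CH2 → C:1 H:2
  CH2 → C:1 H:2
  CH(OH) → C:1 H:2 O:1
  CH2I → C:1 H:2 I:1
Element totals:
  C: 9
  H: 18
  Br: 1
  I: 1
  O: 1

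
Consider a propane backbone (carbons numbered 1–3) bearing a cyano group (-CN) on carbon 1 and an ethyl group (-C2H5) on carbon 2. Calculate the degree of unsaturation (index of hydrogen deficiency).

2

Atom tally by fragment:
  NCCH2 → C:2 H:2 N:1
  CH(C2H5) → C:3 H:6
  CH3 → C:1 H:3
Element totals:
  C: 6
  H: 11
  N: 1
Molecular formula: C6H11N.
DoU = (2C + 2 + N − H − X) / 2 = (2·6 + 2 + 1 − 11 − 0) / 2 = 2.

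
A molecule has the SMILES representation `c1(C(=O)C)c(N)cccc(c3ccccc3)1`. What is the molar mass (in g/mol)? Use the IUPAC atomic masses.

211.26 g/mol

Atom tally by fragment:
  benzene ring core → C:6 H:6
  (− 3 ring H displaced by substituents)
  + COCH3 → C:2 H:3 O:1
  + NH2 → N:1 H:2
  + C6H5 → C:6 H:5
Element totals:
  C: 14
  H: 13
  N: 1
  O: 1
Molecular formula: C14H13NO.
  M = 14(12.011) + 13(1.008) + 14.007 + 15.999
    = 168.154 + 13.104 + 14.007 + 15.999 = 211.264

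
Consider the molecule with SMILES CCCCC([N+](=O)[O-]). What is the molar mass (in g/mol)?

Atom tally by fragment:
  CH3 → C:1 H:3
  CH2 → C:1 H:2
  CH2 → C:1 H:2
  CH2 → C:1 H:2
  CH2NO2 → C:1 H:2 N:1 O:2
Element totals:
  C: 5
  H: 11
  N: 1
  O: 2
Molecular formula: C5H11NO2.
  M = 5(12.011) + 11(1.008) + 14.007 + 2(15.999)
    = 60.055 + 11.088 + 14.007 + 31.998 = 117.148

117.15 g/mol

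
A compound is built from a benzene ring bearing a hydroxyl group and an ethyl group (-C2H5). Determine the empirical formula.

C8H10O

Atom tally by fragment:
  benzene ring core → C:6 H:6
  (− 2 ring H displaced by substituents)
  + OH → O:1 H:1
  + C2H5 → C:2 H:5
Element totals:
  C: 8
  H: 10
  O: 1
Molecular formula: C8H10O.
gcd of subscripts (8, 10, 1) = 1, so the empirical formula equals the molecular formula.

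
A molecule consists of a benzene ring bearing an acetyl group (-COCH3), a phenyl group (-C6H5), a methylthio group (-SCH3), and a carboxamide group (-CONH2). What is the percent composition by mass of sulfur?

11.23%

Atom tally by fragment:
  benzene ring core → C:6 H:6
  (− 4 ring H displaced by substituents)
  + COCH3 → C:2 H:3 O:1
  + C6H5 → C:6 H:5
  + SCH3 → C:1 H:3 S:1
  + CONH2 → C:1 H:2 O:1 N:1
Element totals:
  C: 16
  H: 15
  N: 1
  O: 2
  S: 1
Molecular formula: C16H15NO2S.
Molar mass = 285.361 g/mol.
Mass from S: 1 × 32.06 = 32.060 g/mol.
%S = 32.060 / 285.361 × 100 = 11.23%.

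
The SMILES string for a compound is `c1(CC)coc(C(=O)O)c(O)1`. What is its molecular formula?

Atom tally by fragment:
  furan ring core → C:4 H:4 O:1
  (− 3 ring H displaced by substituents)
  + C2H5 → C:2 H:5
  + COOH → C:1 H:1 O:2
  + OH → O:1 H:1
Element totals:
  C: 7
  H: 8
  O: 4

C7H8O4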